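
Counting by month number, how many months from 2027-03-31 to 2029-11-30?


From March 2027 to November 2029
2 years * 12 = 24 months, plus 8 months = 32

32 months


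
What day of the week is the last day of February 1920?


February 1920 has 29 days
Anchor: Jan 1, 1920. With p = 1920 - 1 = 1919: (p + p//4 - p//100 + p//400) mod 7 = (1919 + 479 - 19 + 4) mod 7 = 2383 mod 7 = 3 -> Thursday (Mon=0 ... Sun=6)
Days before February (Jan): 31; February 1 index = (3 + 31) mod 7 = 6 -> Sunday
Last day offset: 29 - 1 = 28 days
Weekday index = (6 + 28) mod 7 = 6

Sunday, February 29


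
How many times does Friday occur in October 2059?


October 2059 has 31 days
Anchor: Jan 1, 2059. With p = 2059 - 1 = 2058: (p + p//4 - p//100 + p//400) mod 7 = (2058 + 514 - 20 + 5) mod 7 = 2557 mod 7 = 2 -> Wednesday (Mon=0 ... Sun=6)
Days before October (Jan-Sep): 273; October 1 index = (2 + 273) mod 7 = 2 -> Wednesday
First Friday is October 3
Fridays: 3, 10, 17, 24, 31

5 Fridays


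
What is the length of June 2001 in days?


June 2001

30 days


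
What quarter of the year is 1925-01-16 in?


Month: January (month 1)
Q1: Jan-Mar, Q2: Apr-Jun, Q3: Jul-Sep, Q4: Oct-Dec

Q1


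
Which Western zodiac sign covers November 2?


Date: November 2
Conventional tropical zodiac dates: Scorpio from October 23 onward; Sagittarius starts November 22
November 2 falls within the Scorpio range

Scorpio


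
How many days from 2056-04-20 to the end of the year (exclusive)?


Day of year: 111 of 366
Remaining = 366 - 111

255 days


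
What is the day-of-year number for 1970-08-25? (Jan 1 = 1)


Date: August 25, 1970
Days in months 1 through 7: 212
Plus 25 days in August

Day of year: 237


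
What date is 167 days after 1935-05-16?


Start: 1935-05-16, add 167 days
May 1935 has 31 days: 31 - 16 = 15 days to May 31 -> 152 left
June 1935 has 30 days -> 122 left
July 1935 has 31 days -> 91 left
August 1935 has 31 days -> 60 left
September 1935 has 30 days -> 30 left
October 1935: 30 <= 31 -> lands on October 30

Result: 1935-10-30


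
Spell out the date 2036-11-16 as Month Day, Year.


ISO 2036-11-16 parses as year=2036, month=11, day=16
Month 11 -> November

November 16, 2036


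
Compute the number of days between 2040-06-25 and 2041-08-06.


From 2040-06-25 to 2041-08-06
2040-06-25: days before June = 31 + 29 + 31 + 30 + 31 = 152 (2040 is a leap year); day of year = 152 + 25 = 177
2041-08-06: days before August = 31 + 28 + 31 + 30 + 31 + 30 + 31 = 212 (2041 is not a leap year); day of year = 212 + 6 = 218
Rest of 2040: 366 - 177 = 189
Total = 189 + 218 = 407

407 days


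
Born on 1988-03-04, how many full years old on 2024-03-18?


Birth: 1988-03-04
Reference: 2024-03-18
Year difference: 2024 - 1988 = 36

36 years old


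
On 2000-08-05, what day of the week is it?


Date: August 5, 2000
Anchor: Jan 1, 2000. With p = 2000 - 1 = 1999: (p + p//4 - p//100 + p//400) mod 7 = (1999 + 499 - 19 + 4) mod 7 = 2483 mod 7 = 5 -> Saturday (Mon=0 ... Sun=6)
Days before August (Jan-Jul): 213; offset = 213 + 5 - 1 = 217
Weekday index = (5 + 217) mod 7 = 5

Day of the week: Saturday


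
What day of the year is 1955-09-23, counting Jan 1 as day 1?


Date: September 23, 1955
Days in months 1 through 8: 243
Plus 23 days in September

Day of year: 266


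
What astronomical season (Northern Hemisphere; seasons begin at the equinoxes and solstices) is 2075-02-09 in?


Date: February 9
Astronomical Winter (approx.; exact equinox/solstice day varies by year): December 21 to March 19
February 9 falls within the Winter window

Winter


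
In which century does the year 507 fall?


Century = (year - 1) // 100 + 1
= (507 - 1) // 100 + 1
= 506 // 100 + 1
= 5 + 1

6th century


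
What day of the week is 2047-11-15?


Date: November 15, 2047
Anchor: Jan 1, 2047. With p = 2047 - 1 = 2046: (p + p//4 - p//100 + p//400) mod 7 = (2046 + 511 - 20 + 5) mod 7 = 2542 mod 7 = 1 -> Tuesday (Mon=0 ... Sun=6)
Days before November (Jan-Oct): 304; offset = 304 + 15 - 1 = 318
Weekday index = (1 + 318) mod 7 = 4

Day of the week: Friday


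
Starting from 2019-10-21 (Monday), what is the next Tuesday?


Current: Monday
Target: Tuesday
Days ahead: 1

Next Tuesday: 2019-10-22


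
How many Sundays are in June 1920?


June 1920 has 30 days
Anchor: Jan 1, 1920. With p = 1920 - 1 = 1919: (p + p//4 - p//100 + p//400) mod 7 = (1919 + 479 - 19 + 4) mod 7 = 2383 mod 7 = 3 -> Thursday (Mon=0 ... Sun=6)
Days before June (Jan-May): 152; June 1 index = (3 + 152) mod 7 = 1 -> Tuesday
First Sunday is June 6
Sundays: 6, 13, 20, 27

4 Sundays


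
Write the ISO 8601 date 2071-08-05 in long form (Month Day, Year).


ISO 2071-08-05 parses as year=2071, month=08, day=05
Month 8 -> August

August 5, 2071


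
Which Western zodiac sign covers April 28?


Date: April 28
Conventional tropical zodiac dates: Taurus from April 20 onward; Gemini starts May 21
April 28 falls within the Taurus range

Taurus


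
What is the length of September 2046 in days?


September 2046

30 days


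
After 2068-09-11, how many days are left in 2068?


Day of year: 255 of 366
Remaining = 366 - 255

111 days


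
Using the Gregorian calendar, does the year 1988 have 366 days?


Gregorian leap year rule: divisible by 4, but not by 100, unless also by 400.
1988 is divisible by 4 but not 100 -> leap year

Yes


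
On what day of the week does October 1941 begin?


Target: October 1, 1941
Anchor: Jan 1, 1941. With p = 1941 - 1 = 1940: (p + p//4 - p//100 + p//400) mod 7 = (1940 + 485 - 19 + 4) mod 7 = 2410 mod 7 = 2 -> Wednesday (Mon=0 ... Sun=6)
Days before October (Jan-Sep): 273 days
Weekday index = (2 + 273) mod 7 = 2

Wednesday


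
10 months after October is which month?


October is month 10
10 + 10 = 20; wrap: 20 - 12 = 8

August


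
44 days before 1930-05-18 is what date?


Start: 1930-05-18, subtract 44 days
Back 18 days from May 18 reaches April 30, 1930 -> 26 left
April 1930: 30 - 26 = 4 -> lands on April 4

Result: 1930-04-04


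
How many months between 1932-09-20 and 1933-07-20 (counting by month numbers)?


From September 1932 to July 1933
1 year * 12 = 12 months, minus 2 months = 10

10 months


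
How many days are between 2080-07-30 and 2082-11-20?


From 2080-07-30 to 2082-11-20
2080-07-30: days before July = 31 + 29 + 31 + 30 + 31 + 30 = 182 (2080 is a leap year); day of year = 182 + 30 = 212
2082-11-20: days before November = 31 + 28 + 31 + 30 + 31 + 30 + 31 + 31 + 30 + 31 = 304 (2082 is not a leap year); day of year = 304 + 20 = 324
Rest of 2080: 366 - 212 = 154
Full years 2081 (365): 365
Total = 154 + 365 + 324 = 843

843 days


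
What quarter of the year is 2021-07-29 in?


Month: July (month 7)
Q1: Jan-Mar, Q2: Apr-Jun, Q3: Jul-Sep, Q4: Oct-Dec

Q3


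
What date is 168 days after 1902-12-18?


Start: 1902-12-18, add 168 days
December 1902 has 31 days: 31 - 18 = 13 days to December 31 -> 155 left
January 1903 has 31 days -> 124 left
February 1903 has 28 days -> 96 left
March 1903 has 31 days -> 65 left
April 1903 has 30 days -> 35 left
May 1903 has 31 days -> 4 left
June 1903: 4 <= 30 -> lands on June 4

Result: 1903-06-04


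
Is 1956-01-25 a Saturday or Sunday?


Anchor: Jan 1, 1956. With p = 1956 - 1 = 1955: (p + p//4 - p//100 + p//400) mod 7 = (1955 + 488 - 19 + 4) mod 7 = 2428 mod 7 = 6 -> Sunday (Mon=0 ... Sun=6)
Day of year: 25; offset = 24
Weekday index = (6 + 24) mod 7 = 2 -> Wednesday
Weekend days: Saturday, Sunday

No


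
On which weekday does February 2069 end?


February 2069 has 28 days
Anchor: Jan 1, 2069. With p = 2069 - 1 = 2068: (p + p//4 - p//100 + p//400) mod 7 = (2068 + 517 - 20 + 5) mod 7 = 2570 mod 7 = 1 -> Tuesday (Mon=0 ... Sun=6)
Days before February (Jan): 31; February 1 index = (1 + 31) mod 7 = 4 -> Friday
Last day offset: 28 - 1 = 27 days
Weekday index = (4 + 27) mod 7 = 3

Thursday, February 28


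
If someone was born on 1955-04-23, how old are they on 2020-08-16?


Birth: 1955-04-23
Reference: 2020-08-16
Year difference: 2020 - 1955 = 65

65 years old


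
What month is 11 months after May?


May is month 5
5 + 11 = 16; wrap: 16 - 12 = 4

April


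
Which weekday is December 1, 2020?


Target: December 1, 2020
Anchor: Jan 1, 2020. With p = 2020 - 1 = 2019: (p + p//4 - p//100 + p//400) mod 7 = (2019 + 504 - 20 + 5) mod 7 = 2508 mod 7 = 2 -> Wednesday (Mon=0 ... Sun=6)
Days before December (Jan-Nov): 335 days
Weekday index = (2 + 335) mod 7 = 1

Tuesday


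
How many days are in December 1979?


December 1979

31 days


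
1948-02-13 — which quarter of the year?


Month: February (month 2)
Q1: Jan-Mar, Q2: Apr-Jun, Q3: Jul-Sep, Q4: Oct-Dec

Q1


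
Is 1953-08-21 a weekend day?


Anchor: Jan 1, 1953. With p = 1953 - 1 = 1952: (p + p//4 - p//100 + p//400) mod 7 = (1952 + 488 - 19 + 4) mod 7 = 2425 mod 7 = 3 -> Thursday (Mon=0 ... Sun=6)
Day of year: 233; offset = 232
Weekday index = (3 + 232) mod 7 = 4 -> Friday
Weekend days: Saturday, Sunday

No


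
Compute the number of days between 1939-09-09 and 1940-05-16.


From 1939-09-09 to 1940-05-16
1939-09-09: days before September = 31 + 28 + 31 + 30 + 31 + 30 + 31 + 31 = 243 (1939 is not a leap year); day of year = 243 + 9 = 252
1940-05-16: days before May = 31 + 29 + 31 + 30 = 121 (1940 is a leap year); day of year = 121 + 16 = 137
Rest of 1939: 365 - 252 = 113
Total = 113 + 137 = 250

250 days


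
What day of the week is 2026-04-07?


Date: April 7, 2026
Anchor: Jan 1, 2026. With p = 2026 - 1 = 2025: (p + p//4 - p//100 + p//400) mod 7 = (2025 + 506 - 20 + 5) mod 7 = 2516 mod 7 = 3 -> Thursday (Mon=0 ... Sun=6)
Days before April (Jan-Mar): 90; offset = 90 + 7 - 1 = 96
Weekday index = (3 + 96) mod 7 = 1

Day of the week: Tuesday


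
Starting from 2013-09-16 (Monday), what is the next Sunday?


Current: Monday
Target: Sunday
Days ahead: 6

Next Sunday: 2013-09-22


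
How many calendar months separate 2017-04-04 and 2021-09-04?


From April 2017 to September 2021
4 years * 12 = 48 months, plus 5 months = 53

53 months


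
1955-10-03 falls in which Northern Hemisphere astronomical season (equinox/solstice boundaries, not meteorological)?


Date: October 3
Astronomical Autumn (approx.; exact equinox/solstice day varies by year): September 22 to December 20
October 3 falls within the Autumn window

Autumn


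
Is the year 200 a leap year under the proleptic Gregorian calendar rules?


Gregorian leap year rule: divisible by 4, but not by 100, unless also by 400.
200 is divisible by 100 but not 400 -> not a leap year

No


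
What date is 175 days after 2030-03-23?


Start: 2030-03-23, add 175 days
March 2030 has 31 days: 31 - 23 = 8 days to March 31 -> 167 left
April 2030 has 30 days -> 137 left
May 2030 has 31 days -> 106 left
June 2030 has 30 days -> 76 left
July 2030 has 31 days -> 45 left
August 2030 has 31 days -> 14 left
September 2030: 14 <= 30 -> lands on September 14

Result: 2030-09-14


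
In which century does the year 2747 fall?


Century = (year - 1) // 100 + 1
= (2747 - 1) // 100 + 1
= 2746 // 100 + 1
= 27 + 1

28th century


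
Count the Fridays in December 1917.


December 1917 has 31 days
Anchor: Jan 1, 1917. With p = 1917 - 1 = 1916: (p + p//4 - p//100 + p//400) mod 7 = (1916 + 479 - 19 + 4) mod 7 = 2380 mod 7 = 0 -> Monday (Mon=0 ... Sun=6)
Days before December (Jan-Nov): 334; December 1 index = (0 + 334) mod 7 = 5 -> Saturday
First Friday is December 7
Fridays: 7, 14, 21, 28

4 Fridays


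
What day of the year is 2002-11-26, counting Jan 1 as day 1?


Date: November 26, 2002
Days in months 1 through 10: 304
Plus 26 days in November

Day of year: 330


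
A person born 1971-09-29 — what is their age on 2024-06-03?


Birth: 1971-09-29
Reference: 2024-06-03
Year difference: 2024 - 1971 = 53
Birthday not yet reached in 2024, subtract 1

52 years old


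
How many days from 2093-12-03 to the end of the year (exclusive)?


Day of year: 337 of 365
Remaining = 365 - 337

28 days


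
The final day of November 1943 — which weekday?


November 1943 has 30 days
Anchor: Jan 1, 1943. With p = 1943 - 1 = 1942: (p + p//4 - p//100 + p//400) mod 7 = (1942 + 485 - 19 + 4) mod 7 = 2412 mod 7 = 4 -> Friday (Mon=0 ... Sun=6)
Days before November (Jan-Oct): 304; November 1 index = (4 + 304) mod 7 = 0 -> Monday
Last day offset: 30 - 1 = 29 days
Weekday index = (0 + 29) mod 7 = 1

Tuesday, November 30


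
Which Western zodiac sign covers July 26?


Date: July 26
Conventional tropical zodiac dates: Leo from July 23 onward; Virgo starts August 23
July 26 falls within the Leo range

Leo


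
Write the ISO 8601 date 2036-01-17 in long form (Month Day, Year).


ISO 2036-01-17 parses as year=2036, month=01, day=17
Month 1 -> January

January 17, 2036


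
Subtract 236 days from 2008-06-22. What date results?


Start: 2008-06-22, subtract 236 days
Back 22 days from June 22 reaches May 31, 2008 -> 214 left
May 2008 has 31 days -> back to April 30, 2008 -> 183 left
April 2008 has 30 days -> back to March 31, 2008 -> 153 left
March 2008 has 31 days -> back to February 29, 2008 -> 122 left
February 2008 has 29 days -> back to January 31, 2008 -> 93 left
January 2008 has 31 days -> back to December 31, 2007 -> 62 left
December 2007 has 31 days -> back to November 30, 2007 -> 31 left
November 2007 has 30 days -> back to October 31, 2007 -> 1 left
October 2007: 31 - 1 = 30 -> lands on October 30

Result: 2007-10-30


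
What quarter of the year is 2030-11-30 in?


Month: November (month 11)
Q1: Jan-Mar, Q2: Apr-Jun, Q3: Jul-Sep, Q4: Oct-Dec

Q4


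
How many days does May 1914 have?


May 1914

31 days


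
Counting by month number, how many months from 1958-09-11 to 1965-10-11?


From September 1958 to October 1965
7 years * 12 = 84 months, plus 1 month = 85

85 months


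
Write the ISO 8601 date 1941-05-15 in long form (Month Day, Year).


ISO 1941-05-15 parses as year=1941, month=05, day=15
Month 5 -> May

May 15, 1941


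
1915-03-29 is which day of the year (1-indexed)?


Date: March 29, 1915
Days in months 1 through 2: 59
Plus 29 days in March

Day of year: 88


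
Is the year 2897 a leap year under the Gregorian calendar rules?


Gregorian leap year rule: divisible by 4, but not by 100, unless also by 400.
2897 is not divisible by 4 -> not a leap year

No


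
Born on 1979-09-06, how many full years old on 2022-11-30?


Birth: 1979-09-06
Reference: 2022-11-30
Year difference: 2022 - 1979 = 43

43 years old


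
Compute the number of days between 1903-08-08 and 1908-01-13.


From 1903-08-08 to 1908-01-13
1903-08-08: days before August = 31 + 28 + 31 + 30 + 31 + 30 + 31 = 212 (1903 is not a leap year); day of year = 212 + 8 = 220
1908-01-13: day of year = 13
Rest of 1903: 365 - 220 = 145
Full years 1904 (366), 1905 (365), 1906 (365), 1907 (365): 1461
Total = 145 + 1461 + 13 = 1619

1619 days


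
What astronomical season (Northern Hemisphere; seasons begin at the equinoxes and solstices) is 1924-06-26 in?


Date: June 26
Astronomical Summer (approx.; exact equinox/solstice day varies by year): June 21 to September 21
June 26 falls within the Summer window

Summer


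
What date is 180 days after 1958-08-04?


Start: 1958-08-04, add 180 days
August 1958 has 31 days: 31 - 4 = 27 days to August 31 -> 153 left
September 1958 has 30 days -> 123 left
October 1958 has 31 days -> 92 left
November 1958 has 30 days -> 62 left
December 1958 has 31 days -> 31 left
January 1959: 31 <= 31 -> lands on January 31

Result: 1959-01-31


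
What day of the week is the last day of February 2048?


February 2048 has 29 days
Anchor: Jan 1, 2048. With p = 2048 - 1 = 2047: (p + p//4 - p//100 + p//400) mod 7 = (2047 + 511 - 20 + 5) mod 7 = 2543 mod 7 = 2 -> Wednesday (Mon=0 ... Sun=6)
Days before February (Jan): 31; February 1 index = (2 + 31) mod 7 = 5 -> Saturday
Last day offset: 29 - 1 = 28 days
Weekday index = (5 + 28) mod 7 = 5

Saturday, February 29


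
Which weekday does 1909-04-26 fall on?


Date: April 26, 1909
Anchor: Jan 1, 1909. With p = 1909 - 1 = 1908: (p + p//4 - p//100 + p//400) mod 7 = (1908 + 477 - 19 + 4) mod 7 = 2370 mod 7 = 4 -> Friday (Mon=0 ... Sun=6)
Days before April (Jan-Mar): 90; offset = 90 + 26 - 1 = 115
Weekday index = (4 + 115) mod 7 = 0

Day of the week: Monday


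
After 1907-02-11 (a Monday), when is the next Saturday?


Current: Monday
Target: Saturday
Days ahead: 5

Next Saturday: 1907-02-16


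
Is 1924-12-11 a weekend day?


Anchor: Jan 1, 1924. With p = 1924 - 1 = 1923: (p + p//4 - p//100 + p//400) mod 7 = (1923 + 480 - 19 + 4) mod 7 = 2388 mod 7 = 1 -> Tuesday (Mon=0 ... Sun=6)
Day of year: 346; offset = 345
Weekday index = (1 + 345) mod 7 = 3 -> Thursday
Weekend days: Saturday, Sunday

No


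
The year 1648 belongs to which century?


Century = (year - 1) // 100 + 1
= (1648 - 1) // 100 + 1
= 1647 // 100 + 1
= 16 + 1

17th century


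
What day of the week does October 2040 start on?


Target: October 1, 2040
Anchor: Jan 1, 2040. With p = 2040 - 1 = 2039: (p + p//4 - p//100 + p//400) mod 7 = (2039 + 509 - 20 + 5) mod 7 = 2533 mod 7 = 6 -> Sunday (Mon=0 ... Sun=6)
Days before October (Jan-Sep): 274 days
Weekday index = (6 + 274) mod 7 = 0

Monday


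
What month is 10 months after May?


May is month 5
5 + 10 = 15; wrap: 15 - 12 = 3

March


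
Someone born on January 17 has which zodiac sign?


Date: January 17
Conventional tropical zodiac dates: Capricorn from December 22 onward; Aquarius starts January 20
January 17 falls within the Capricorn range

Capricorn


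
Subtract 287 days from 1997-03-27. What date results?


Start: 1997-03-27, subtract 287 days
Back 27 days from March 27 reaches February 28, 1997 -> 260 left
February 1997 has 28 days -> back to January 31, 1997 -> 232 left
January 1997 has 31 days -> back to December 31, 1996 -> 201 left
December 1996 has 31 days -> back to November 30, 1996 -> 170 left
November 1996 has 30 days -> back to October 31, 1996 -> 140 left
October 1996 has 31 days -> back to September 30, 1996 -> 109 left
September 1996 has 30 days -> back to August 31, 1996 -> 79 left
August 1996 has 31 days -> back to July 31, 1996 -> 48 left
July 1996 has 31 days -> back to June 30, 1996 -> 17 left
June 1996: 30 - 17 = 13 -> lands on June 13

Result: 1996-06-13


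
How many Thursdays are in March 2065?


March 2065 has 31 days
Anchor: Jan 1, 2065. With p = 2065 - 1 = 2064: (p + p//4 - p//100 + p//400) mod 7 = (2064 + 516 - 20 + 5) mod 7 = 2565 mod 7 = 3 -> Thursday (Mon=0 ... Sun=6)
Days before March (Jan-Feb): 59; March 1 index = (3 + 59) mod 7 = 6 -> Sunday
First Thursday is March 5
Thursdays: 5, 12, 19, 26

4 Thursdays


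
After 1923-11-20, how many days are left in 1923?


Day of year: 324 of 365
Remaining = 365 - 324

41 days


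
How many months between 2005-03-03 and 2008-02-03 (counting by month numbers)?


From March 2005 to February 2008
3 years * 12 = 36 months, minus 1 month = 35

35 months


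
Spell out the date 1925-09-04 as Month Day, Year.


ISO 1925-09-04 parses as year=1925, month=09, day=04
Month 9 -> September

September 4, 1925


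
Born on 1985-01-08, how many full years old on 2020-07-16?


Birth: 1985-01-08
Reference: 2020-07-16
Year difference: 2020 - 1985 = 35

35 years old


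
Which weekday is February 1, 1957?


Target: February 1, 1957
Anchor: Jan 1, 1957. With p = 1957 - 1 = 1956: (p + p//4 - p//100 + p//400) mod 7 = (1956 + 489 - 19 + 4) mod 7 = 2430 mod 7 = 1 -> Tuesday (Mon=0 ... Sun=6)
Days before February (Jan): 31 days
Weekday index = (1 + 31) mod 7 = 4

Friday


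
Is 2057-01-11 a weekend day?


Anchor: Jan 1, 2057. With p = 2057 - 1 = 2056: (p + p//4 - p//100 + p//400) mod 7 = (2056 + 514 - 20 + 5) mod 7 = 2555 mod 7 = 0 -> Monday (Mon=0 ... Sun=6)
Day of year: 11; offset = 10
Weekday index = (0 + 10) mod 7 = 3 -> Thursday
Weekend days: Saturday, Sunday

No


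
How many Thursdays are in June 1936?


June 1936 has 30 days
Anchor: Jan 1, 1936. With p = 1936 - 1 = 1935: (p + p//4 - p//100 + p//400) mod 7 = (1935 + 483 - 19 + 4) mod 7 = 2403 mod 7 = 2 -> Wednesday (Mon=0 ... Sun=6)
Days before June (Jan-May): 152; June 1 index = (2 + 152) mod 7 = 0 -> Monday
First Thursday is June 4
Thursdays: 4, 11, 18, 25

4 Thursdays


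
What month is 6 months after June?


June is month 6
6 + 6 = 12

December


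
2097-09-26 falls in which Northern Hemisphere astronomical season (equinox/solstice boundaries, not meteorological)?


Date: September 26
Astronomical Autumn (approx.; exact equinox/solstice day varies by year): September 22 to December 20
September 26 falls within the Autumn window

Autumn


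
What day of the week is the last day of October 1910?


October 1910 has 31 days
Anchor: Jan 1, 1910. With p = 1910 - 1 = 1909: (p + p//4 - p//100 + p//400) mod 7 = (1909 + 477 - 19 + 4) mod 7 = 2371 mod 7 = 5 -> Saturday (Mon=0 ... Sun=6)
Days before October (Jan-Sep): 273; October 1 index = (5 + 273) mod 7 = 5 -> Saturday
Last day offset: 31 - 1 = 30 days
Weekday index = (5 + 30) mod 7 = 0

Monday, October 31


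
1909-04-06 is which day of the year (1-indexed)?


Date: April 6, 1909
Days in months 1 through 3: 90
Plus 6 days in April

Day of year: 96


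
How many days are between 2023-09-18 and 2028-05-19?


From 2023-09-18 to 2028-05-19
2023-09-18: days before September = 31 + 28 + 31 + 30 + 31 + 30 + 31 + 31 = 243 (2023 is not a leap year); day of year = 243 + 18 = 261
2028-05-19: days before May = 31 + 29 + 31 + 30 = 121 (2028 is a leap year); day of year = 121 + 19 = 140
Rest of 2023: 365 - 261 = 104
Full years 2024 (366), 2025 (365), 2026 (365), 2027 (365): 1461
Total = 104 + 1461 + 140 = 1705

1705 days


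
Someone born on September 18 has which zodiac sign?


Date: September 18
Conventional tropical zodiac dates: Virgo from August 23 onward; Libra starts September 23
September 18 falls within the Virgo range

Virgo


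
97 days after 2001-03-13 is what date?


Start: 2001-03-13, add 97 days
March 2001 has 31 days: 31 - 13 = 18 days to March 31 -> 79 left
April 2001 has 30 days -> 49 left
May 2001 has 31 days -> 18 left
June 2001: 18 <= 30 -> lands on June 18

Result: 2001-06-18


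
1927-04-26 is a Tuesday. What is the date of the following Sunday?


Current: Tuesday
Target: Sunday
Days ahead: 5

Next Sunday: 1927-05-01


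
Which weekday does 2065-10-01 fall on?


Date: October 1, 2065
Anchor: Jan 1, 2065. With p = 2065 - 1 = 2064: (p + p//4 - p//100 + p//400) mod 7 = (2064 + 516 - 20 + 5) mod 7 = 2565 mod 7 = 3 -> Thursday (Mon=0 ... Sun=6)
Days before October (Jan-Sep): 273; offset = 273 + 1 - 1 = 273
Weekday index = (3 + 273) mod 7 = 3

Day of the week: Thursday


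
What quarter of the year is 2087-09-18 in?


Month: September (month 9)
Q1: Jan-Mar, Q2: Apr-Jun, Q3: Jul-Sep, Q4: Oct-Dec

Q3


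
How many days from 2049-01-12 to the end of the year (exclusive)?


Day of year: 12 of 365
Remaining = 365 - 12

353 days


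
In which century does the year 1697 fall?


Century = (year - 1) // 100 + 1
= (1697 - 1) // 100 + 1
= 1696 // 100 + 1
= 16 + 1

17th century


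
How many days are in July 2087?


July 2087

31 days


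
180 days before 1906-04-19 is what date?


Start: 1906-04-19, subtract 180 days
Back 19 days from April 19 reaches March 31, 1906 -> 161 left
March 1906 has 31 days -> back to February 28, 1906 -> 130 left
February 1906 has 28 days -> back to January 31, 1906 -> 102 left
January 1906 has 31 days -> back to December 31, 1905 -> 71 left
December 1905 has 31 days -> back to November 30, 1905 -> 40 left
November 1905 has 30 days -> back to October 31, 1905 -> 10 left
October 1905: 31 - 10 = 21 -> lands on October 21

Result: 1905-10-21


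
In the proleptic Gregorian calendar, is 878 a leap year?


Gregorian leap year rule: divisible by 4, but not by 100, unless also by 400.
878 is not divisible by 4 -> not a leap year

No


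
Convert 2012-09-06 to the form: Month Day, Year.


ISO 2012-09-06 parses as year=2012, month=09, day=06
Month 9 -> September

September 6, 2012


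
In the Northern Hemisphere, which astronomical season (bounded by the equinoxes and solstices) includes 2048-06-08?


Date: June 8
Astronomical Spring (approx.; exact equinox/solstice day varies by year): March 20 to June 20
June 8 falls within the Spring window

Spring


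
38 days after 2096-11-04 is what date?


Start: 2096-11-04, add 38 days
November 2096 has 30 days: 30 - 4 = 26 days to November 30 -> 12 left
December 2096: 12 <= 31 -> lands on December 12

Result: 2096-12-12


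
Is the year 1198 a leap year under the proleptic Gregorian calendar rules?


Gregorian leap year rule: divisible by 4, but not by 100, unless also by 400.
1198 is not divisible by 4 -> not a leap year

No


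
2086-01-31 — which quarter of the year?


Month: January (month 1)
Q1: Jan-Mar, Q2: Apr-Jun, Q3: Jul-Sep, Q4: Oct-Dec

Q1


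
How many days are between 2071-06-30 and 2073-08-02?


From 2071-06-30 to 2073-08-02
2071-06-30: days before June = 31 + 28 + 31 + 30 + 31 = 151 (2071 is not a leap year); day of year = 151 + 30 = 181
2073-08-02: days before August = 31 + 28 + 31 + 30 + 31 + 30 + 31 = 212 (2073 is not a leap year); day of year = 212 + 2 = 214
Rest of 2071: 365 - 181 = 184
Full years 2072 (366): 366
Total = 184 + 366 + 214 = 764

764 days


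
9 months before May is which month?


May is month 5
5 - 9 = -4; wrap: -4 + 12 = 8

August


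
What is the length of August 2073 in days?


August 2073

31 days


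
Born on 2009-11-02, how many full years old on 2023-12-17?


Birth: 2009-11-02
Reference: 2023-12-17
Year difference: 2023 - 2009 = 14

14 years old


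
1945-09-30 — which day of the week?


Date: September 30, 1945
Anchor: Jan 1, 1945. With p = 1945 - 1 = 1944: (p + p//4 - p//100 + p//400) mod 7 = (1944 + 486 - 19 + 4) mod 7 = 2415 mod 7 = 0 -> Monday (Mon=0 ... Sun=6)
Days before September (Jan-Aug): 243; offset = 243 + 30 - 1 = 272
Weekday index = (0 + 272) mod 7 = 6

Day of the week: Sunday


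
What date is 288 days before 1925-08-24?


Start: 1925-08-24, subtract 288 days
Back 24 days from August 24 reaches July 31, 1925 -> 264 left
July 1925 has 31 days -> back to June 30, 1925 -> 233 left
June 1925 has 30 days -> back to May 31, 1925 -> 203 left
May 1925 has 31 days -> back to April 30, 1925 -> 172 left
April 1925 has 30 days -> back to March 31, 1925 -> 142 left
March 1925 has 31 days -> back to February 28, 1925 -> 111 left
February 1925 has 28 days -> back to January 31, 1925 -> 83 left
January 1925 has 31 days -> back to December 31, 1924 -> 52 left
December 1924 has 31 days -> back to November 30, 1924 -> 21 left
November 1924: 30 - 21 = 9 -> lands on November 9

Result: 1924-11-09


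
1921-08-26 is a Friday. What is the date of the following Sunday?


Current: Friday
Target: Sunday
Days ahead: 2

Next Sunday: 1921-08-28


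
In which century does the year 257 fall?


Century = (year - 1) // 100 + 1
= (257 - 1) // 100 + 1
= 256 // 100 + 1
= 2 + 1

3rd century


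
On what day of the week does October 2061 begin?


Target: October 1, 2061
Anchor: Jan 1, 2061. With p = 2061 - 1 = 2060: (p + p//4 - p//100 + p//400) mod 7 = (2060 + 515 - 20 + 5) mod 7 = 2560 mod 7 = 5 -> Saturday (Mon=0 ... Sun=6)
Days before October (Jan-Sep): 273 days
Weekday index = (5 + 273) mod 7 = 5

Saturday


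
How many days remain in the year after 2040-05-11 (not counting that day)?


Day of year: 132 of 366
Remaining = 366 - 132

234 days


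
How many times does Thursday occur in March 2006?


March 2006 has 31 days
Anchor: Jan 1, 2006. With p = 2006 - 1 = 2005: (p + p//4 - p//100 + p//400) mod 7 = (2005 + 501 - 20 + 5) mod 7 = 2491 mod 7 = 6 -> Sunday (Mon=0 ... Sun=6)
Days before March (Jan-Feb): 59; March 1 index = (6 + 59) mod 7 = 2 -> Wednesday
First Thursday is March 2
Thursdays: 2, 9, 16, 23, 30

5 Thursdays


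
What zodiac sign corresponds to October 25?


Date: October 25
Conventional tropical zodiac dates: Scorpio from October 23 onward; Sagittarius starts November 22
October 25 falls within the Scorpio range

Scorpio


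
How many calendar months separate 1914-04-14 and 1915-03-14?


From April 1914 to March 1915
1 year * 12 = 12 months, minus 1 month = 11

11 months


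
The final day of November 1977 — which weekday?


November 1977 has 30 days
Anchor: Jan 1, 1977. With p = 1977 - 1 = 1976: (p + p//4 - p//100 + p//400) mod 7 = (1976 + 494 - 19 + 4) mod 7 = 2455 mod 7 = 5 -> Saturday (Mon=0 ... Sun=6)
Days before November (Jan-Oct): 304; November 1 index = (5 + 304) mod 7 = 1 -> Tuesday
Last day offset: 30 - 1 = 29 days
Weekday index = (1 + 29) mod 7 = 2

Wednesday, November 30


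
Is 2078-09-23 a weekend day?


Anchor: Jan 1, 2078. With p = 2078 - 1 = 2077: (p + p//4 - p//100 + p//400) mod 7 = (2077 + 519 - 20 + 5) mod 7 = 2581 mod 7 = 5 -> Saturday (Mon=0 ... Sun=6)
Day of year: 266; offset = 265
Weekday index = (5 + 265) mod 7 = 4 -> Friday
Weekend days: Saturday, Sunday

No


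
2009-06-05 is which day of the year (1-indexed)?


Date: June 5, 2009
Days in months 1 through 5: 151
Plus 5 days in June

Day of year: 156


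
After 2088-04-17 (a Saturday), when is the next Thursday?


Current: Saturday
Target: Thursday
Days ahead: 5

Next Thursday: 2088-04-22


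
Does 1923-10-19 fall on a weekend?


Anchor: Jan 1, 1923. With p = 1923 - 1 = 1922: (p + p//4 - p//100 + p//400) mod 7 = (1922 + 480 - 19 + 4) mod 7 = 2387 mod 7 = 0 -> Monday (Mon=0 ... Sun=6)
Day of year: 292; offset = 291
Weekday index = (0 + 291) mod 7 = 4 -> Friday
Weekend days: Saturday, Sunday

No


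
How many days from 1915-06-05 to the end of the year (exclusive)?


Day of year: 156 of 365
Remaining = 365 - 156

209 days


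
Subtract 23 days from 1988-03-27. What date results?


Start: 1988-03-27, subtract 23 days
27 - 23 = 4 stays within March 1988

Result: 1988-03-04


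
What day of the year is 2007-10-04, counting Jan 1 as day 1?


Date: October 4, 2007
Days in months 1 through 9: 273
Plus 4 days in October

Day of year: 277


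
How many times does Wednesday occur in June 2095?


June 2095 has 30 days
Anchor: Jan 1, 2095. With p = 2095 - 1 = 2094: (p + p//4 - p//100 + p//400) mod 7 = (2094 + 523 - 20 + 5) mod 7 = 2602 mod 7 = 5 -> Saturday (Mon=0 ... Sun=6)
Days before June (Jan-May): 151; June 1 index = (5 + 151) mod 7 = 2 -> Wednesday
First Wednesday is June 1
Wednesdays: 1, 8, 15, 22, 29

5 Wednesdays


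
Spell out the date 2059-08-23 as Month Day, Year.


ISO 2059-08-23 parses as year=2059, month=08, day=23
Month 8 -> August

August 23, 2059


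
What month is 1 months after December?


December is month 12
12 + 1 = 13; wrap: 13 - 12 = 1

January


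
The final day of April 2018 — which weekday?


April 2018 has 30 days
Anchor: Jan 1, 2018. With p = 2018 - 1 = 2017: (p + p//4 - p//100 + p//400) mod 7 = (2017 + 504 - 20 + 5) mod 7 = 2506 mod 7 = 0 -> Monday (Mon=0 ... Sun=6)
Days before April (Jan-Mar): 90; April 1 index = (0 + 90) mod 7 = 6 -> Sunday
Last day offset: 30 - 1 = 29 days
Weekday index = (6 + 29) mod 7 = 0

Monday, April 30


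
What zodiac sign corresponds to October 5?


Date: October 5
Conventional tropical zodiac dates: Libra from September 23 onward; Scorpio starts October 23
October 5 falls within the Libra range

Libra


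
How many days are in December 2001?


December 2001

31 days


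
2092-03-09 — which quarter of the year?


Month: March (month 3)
Q1: Jan-Mar, Q2: Apr-Jun, Q3: Jul-Sep, Q4: Oct-Dec

Q1


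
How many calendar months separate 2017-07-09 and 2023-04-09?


From July 2017 to April 2023
6 years * 12 = 72 months, minus 3 months = 69

69 months


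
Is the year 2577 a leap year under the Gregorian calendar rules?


Gregorian leap year rule: divisible by 4, but not by 100, unless also by 400.
2577 is not divisible by 4 -> not a leap year

No


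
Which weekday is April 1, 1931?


Target: April 1, 1931
Anchor: Jan 1, 1931. With p = 1931 - 1 = 1930: (p + p//4 - p//100 + p//400) mod 7 = (1930 + 482 - 19 + 4) mod 7 = 2397 mod 7 = 3 -> Thursday (Mon=0 ... Sun=6)
Days before April (Jan-Mar): 90 days
Weekday index = (3 + 90) mod 7 = 2

Wednesday


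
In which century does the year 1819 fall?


Century = (year - 1) // 100 + 1
= (1819 - 1) // 100 + 1
= 1818 // 100 + 1
= 18 + 1

19th century


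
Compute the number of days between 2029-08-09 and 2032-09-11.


From 2029-08-09 to 2032-09-11
2029-08-09: days before August = 31 + 28 + 31 + 30 + 31 + 30 + 31 = 212 (2029 is not a leap year); day of year = 212 + 9 = 221
2032-09-11: days before September = 31 + 29 + 31 + 30 + 31 + 30 + 31 + 31 = 244 (2032 is a leap year); day of year = 244 + 11 = 255
Rest of 2029: 365 - 221 = 144
Full years 2030 (365), 2031 (365): 730
Total = 144 + 730 + 255 = 1129

1129 days


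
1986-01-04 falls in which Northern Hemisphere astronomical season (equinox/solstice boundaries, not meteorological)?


Date: January 4
Astronomical Winter (approx.; exact equinox/solstice day varies by year): December 21 to March 19
January 4 falls within the Winter window

Winter


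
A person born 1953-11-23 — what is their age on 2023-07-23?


Birth: 1953-11-23
Reference: 2023-07-23
Year difference: 2023 - 1953 = 70
Birthday not yet reached in 2023, subtract 1

69 years old


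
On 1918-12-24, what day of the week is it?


Date: December 24, 1918
Anchor: Jan 1, 1918. With p = 1918 - 1 = 1917: (p + p//4 - p//100 + p//400) mod 7 = (1917 + 479 - 19 + 4) mod 7 = 2381 mod 7 = 1 -> Tuesday (Mon=0 ... Sun=6)
Days before December (Jan-Nov): 334; offset = 334 + 24 - 1 = 357
Weekday index = (1 + 357) mod 7 = 1

Day of the week: Tuesday


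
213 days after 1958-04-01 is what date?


Start: 1958-04-01, add 213 days
April 1958 has 30 days: 30 - 1 = 29 days to April 30 -> 184 left
May 1958 has 31 days -> 153 left
June 1958 has 30 days -> 123 left
July 1958 has 31 days -> 92 left
August 1958 has 31 days -> 61 left
September 1958 has 30 days -> 31 left
October 1958: 31 <= 31 -> lands on October 31

Result: 1958-10-31


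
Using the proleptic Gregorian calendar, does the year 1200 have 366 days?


Gregorian leap year rule: divisible by 4, but not by 100, unless also by 400.
1200 is divisible by 400 -> leap year

Yes


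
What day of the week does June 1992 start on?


Target: June 1, 1992
Anchor: Jan 1, 1992. With p = 1992 - 1 = 1991: (p + p//4 - p//100 + p//400) mod 7 = (1991 + 497 - 19 + 4) mod 7 = 2473 mod 7 = 2 -> Wednesday (Mon=0 ... Sun=6)
Days before June (Jan-May): 152 days
Weekday index = (2 + 152) mod 7 = 0

Monday


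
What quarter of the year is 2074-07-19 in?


Month: July (month 7)
Q1: Jan-Mar, Q2: Apr-Jun, Q3: Jul-Sep, Q4: Oct-Dec

Q3


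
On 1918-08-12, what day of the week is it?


Date: August 12, 1918
Anchor: Jan 1, 1918. With p = 1918 - 1 = 1917: (p + p//4 - p//100 + p//400) mod 7 = (1917 + 479 - 19 + 4) mod 7 = 2381 mod 7 = 1 -> Tuesday (Mon=0 ... Sun=6)
Days before August (Jan-Jul): 212; offset = 212 + 12 - 1 = 223
Weekday index = (1 + 223) mod 7 = 0

Day of the week: Monday


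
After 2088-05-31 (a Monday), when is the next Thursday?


Current: Monday
Target: Thursday
Days ahead: 3

Next Thursday: 2088-06-03


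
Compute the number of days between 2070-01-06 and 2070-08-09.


From 2070-01-06 to 2070-08-09
2070-01-06: day of year = 6
2070-08-09: days before August = 31 + 28 + 31 + 30 + 31 + 30 + 31 = 212 (2070 is not a leap year); day of year = 212 + 9 = 221
Same year: 221 - 6 = 215

215 days


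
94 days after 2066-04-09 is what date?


Start: 2066-04-09, add 94 days
April 2066 has 30 days: 30 - 9 = 21 days to April 30 -> 73 left
May 2066 has 31 days -> 42 left
June 2066 has 30 days -> 12 left
July 2066: 12 <= 31 -> lands on July 12

Result: 2066-07-12


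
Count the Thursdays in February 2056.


February 2056 has 29 days
Anchor: Jan 1, 2056. With p = 2056 - 1 = 2055: (p + p//4 - p//100 + p//400) mod 7 = (2055 + 513 - 20 + 5) mod 7 = 2553 mod 7 = 5 -> Saturday (Mon=0 ... Sun=6)
Days before February (Jan): 31; February 1 index = (5 + 31) mod 7 = 1 -> Tuesday
First Thursday is February 3
Thursdays: 3, 10, 17, 24

4 Thursdays


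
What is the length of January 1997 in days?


January 1997

31 days


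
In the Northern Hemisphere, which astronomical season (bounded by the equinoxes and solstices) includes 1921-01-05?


Date: January 5
Astronomical Winter (approx.; exact equinox/solstice day varies by year): December 21 to March 19
January 5 falls within the Winter window

Winter


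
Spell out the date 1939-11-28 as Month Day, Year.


ISO 1939-11-28 parses as year=1939, month=11, day=28
Month 11 -> November

November 28, 1939


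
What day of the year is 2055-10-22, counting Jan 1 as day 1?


Date: October 22, 2055
Days in months 1 through 9: 273
Plus 22 days in October

Day of year: 295


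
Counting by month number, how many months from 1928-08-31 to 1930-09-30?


From August 1928 to September 1930
2 years * 12 = 24 months, plus 1 month = 25

25 months


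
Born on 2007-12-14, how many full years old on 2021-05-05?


Birth: 2007-12-14
Reference: 2021-05-05
Year difference: 2021 - 2007 = 14
Birthday not yet reached in 2021, subtract 1

13 years old


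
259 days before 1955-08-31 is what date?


Start: 1955-08-31, subtract 259 days
Back 31 days from August 31 reaches July 31, 1955 -> 228 left
July 1955 has 31 days -> back to June 30, 1955 -> 197 left
June 1955 has 30 days -> back to May 31, 1955 -> 167 left
May 1955 has 31 days -> back to April 30, 1955 -> 136 left
April 1955 has 30 days -> back to March 31, 1955 -> 106 left
March 1955 has 31 days -> back to February 28, 1955 -> 75 left
February 1955 has 28 days -> back to January 31, 1955 -> 47 left
January 1955 has 31 days -> back to December 31, 1954 -> 16 left
December 1954: 31 - 16 = 15 -> lands on December 15

Result: 1954-12-15


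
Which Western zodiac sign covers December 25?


Date: December 25
Conventional tropical zodiac dates: Capricorn from December 22 onward; Aquarius starts January 20
December 25 falls within the Capricorn range

Capricorn


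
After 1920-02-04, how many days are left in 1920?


Day of year: 35 of 366
Remaining = 366 - 35

331 days


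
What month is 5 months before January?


January is month 1
1 - 5 = -4; wrap: -4 + 12 = 8

August


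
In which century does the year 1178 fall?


Century = (year - 1) // 100 + 1
= (1178 - 1) // 100 + 1
= 1177 // 100 + 1
= 11 + 1

12th century


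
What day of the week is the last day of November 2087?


November 2087 has 30 days
Anchor: Jan 1, 2087. With p = 2087 - 1 = 2086: (p + p//4 - p//100 + p//400) mod 7 = (2086 + 521 - 20 + 5) mod 7 = 2592 mod 7 = 2 -> Wednesday (Mon=0 ... Sun=6)
Days before November (Jan-Oct): 304; November 1 index = (2 + 304) mod 7 = 5 -> Saturday
Last day offset: 30 - 1 = 29 days
Weekday index = (5 + 29) mod 7 = 6

Sunday, November 30


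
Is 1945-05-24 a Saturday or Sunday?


Anchor: Jan 1, 1945. With p = 1945 - 1 = 1944: (p + p//4 - p//100 + p//400) mod 7 = (1944 + 486 - 19 + 4) mod 7 = 2415 mod 7 = 0 -> Monday (Mon=0 ... Sun=6)
Day of year: 144; offset = 143
Weekday index = (0 + 143) mod 7 = 3 -> Thursday
Weekend days: Saturday, Sunday

No


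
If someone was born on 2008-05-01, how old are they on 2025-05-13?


Birth: 2008-05-01
Reference: 2025-05-13
Year difference: 2025 - 2008 = 17

17 years old


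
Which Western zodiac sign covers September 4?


Date: September 4
Conventional tropical zodiac dates: Virgo from August 23 onward; Libra starts September 23
September 4 falls within the Virgo range

Virgo
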